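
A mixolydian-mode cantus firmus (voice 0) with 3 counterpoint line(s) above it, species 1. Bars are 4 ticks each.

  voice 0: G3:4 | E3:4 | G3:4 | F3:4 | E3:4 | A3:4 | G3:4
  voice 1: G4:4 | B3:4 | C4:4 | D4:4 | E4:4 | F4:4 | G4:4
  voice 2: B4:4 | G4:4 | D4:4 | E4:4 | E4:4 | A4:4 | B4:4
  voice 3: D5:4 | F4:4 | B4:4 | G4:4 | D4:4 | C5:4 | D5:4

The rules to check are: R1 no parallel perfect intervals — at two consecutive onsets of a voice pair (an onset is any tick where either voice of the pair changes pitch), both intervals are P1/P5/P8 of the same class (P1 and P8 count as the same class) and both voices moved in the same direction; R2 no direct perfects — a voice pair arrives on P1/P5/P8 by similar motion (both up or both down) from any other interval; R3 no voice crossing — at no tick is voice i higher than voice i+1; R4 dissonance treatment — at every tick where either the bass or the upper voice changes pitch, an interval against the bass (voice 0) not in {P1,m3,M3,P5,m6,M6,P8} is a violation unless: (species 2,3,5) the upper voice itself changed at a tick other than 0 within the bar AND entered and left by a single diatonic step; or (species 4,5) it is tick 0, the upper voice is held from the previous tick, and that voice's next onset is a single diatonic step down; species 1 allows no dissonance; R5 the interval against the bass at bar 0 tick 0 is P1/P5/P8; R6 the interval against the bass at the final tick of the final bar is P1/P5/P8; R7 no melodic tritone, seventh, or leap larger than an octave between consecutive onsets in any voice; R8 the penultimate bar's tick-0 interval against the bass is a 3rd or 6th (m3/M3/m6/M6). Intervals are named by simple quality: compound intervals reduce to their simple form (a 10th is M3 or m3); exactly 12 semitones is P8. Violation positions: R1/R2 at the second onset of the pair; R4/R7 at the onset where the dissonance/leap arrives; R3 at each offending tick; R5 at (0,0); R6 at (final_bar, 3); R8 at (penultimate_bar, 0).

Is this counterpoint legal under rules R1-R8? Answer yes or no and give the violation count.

No (22 violations)

bar 0: v0=G3 v1=G4 v2=B4 v3=D5 (P5)
bar 1: v0=E3 v1=B3 v2=G4 v3=F4 (m2)
bar 2: v0=G3 v1=C4 v2=D4 v3=B4 (M3)
bar 3: v0=F3 v1=D4 v2=E4 v3=G4 (M2)
bar 4: v0=E3 v1=E4 v2=E4 v3=D4 (m7)
bar 5: v0=A3 v1=F4 v2=A4 v3=C5 (m3)
bar 6: v0=G3 v1=G4 v2=B4 v3=D5 (P5)
  R5 @ bar0.0: opens on M3
  R2 @ bar1.0: G3/G4 P8 -> E3/B3 P5 similar
  R3 @ bar1.0: G4 above F4
  R4 @ bar1.0: E3/F4 m2 untreated
  R3 @ bar1.1: G4 above F4
  R3 @ bar1.2: G4 above F4
  R3 @ bar1.3: G4 above F4
  R4 @ bar2.0: G3/C4 P4 untreated
  R7 @ bar2.0: F4->B4 leap 6st
  R4 @ bar3.0: F3/E4 M7 untreated
  R4 @ bar3.0: F3/G4 M2 untreated
  R3 @ bar4.0: E4 above D4
  R4 @ bar4.0: E3/D4 m7 untreated
  R3 @ bar4.1: E4 above D4
  R3 @ bar4.2: E4 above D4
  R3 @ bar4.3: E4 above D4
  R1 @ bar5.0: E3/E4 P8 -> A3/A4 P8 similar
  R2 @ bar5.0: E4/D4 M2 -> F4/C5 P5 similar
  R7 @ bar5.0: D4->C5 leap 10st
  R8 @ bar5.0: penult P8 not 3rd/6th
  R1 @ bar6.0: F4/C5 P5 -> G4/D5 P5 similar
  R6 @ bar6.3: closes on M3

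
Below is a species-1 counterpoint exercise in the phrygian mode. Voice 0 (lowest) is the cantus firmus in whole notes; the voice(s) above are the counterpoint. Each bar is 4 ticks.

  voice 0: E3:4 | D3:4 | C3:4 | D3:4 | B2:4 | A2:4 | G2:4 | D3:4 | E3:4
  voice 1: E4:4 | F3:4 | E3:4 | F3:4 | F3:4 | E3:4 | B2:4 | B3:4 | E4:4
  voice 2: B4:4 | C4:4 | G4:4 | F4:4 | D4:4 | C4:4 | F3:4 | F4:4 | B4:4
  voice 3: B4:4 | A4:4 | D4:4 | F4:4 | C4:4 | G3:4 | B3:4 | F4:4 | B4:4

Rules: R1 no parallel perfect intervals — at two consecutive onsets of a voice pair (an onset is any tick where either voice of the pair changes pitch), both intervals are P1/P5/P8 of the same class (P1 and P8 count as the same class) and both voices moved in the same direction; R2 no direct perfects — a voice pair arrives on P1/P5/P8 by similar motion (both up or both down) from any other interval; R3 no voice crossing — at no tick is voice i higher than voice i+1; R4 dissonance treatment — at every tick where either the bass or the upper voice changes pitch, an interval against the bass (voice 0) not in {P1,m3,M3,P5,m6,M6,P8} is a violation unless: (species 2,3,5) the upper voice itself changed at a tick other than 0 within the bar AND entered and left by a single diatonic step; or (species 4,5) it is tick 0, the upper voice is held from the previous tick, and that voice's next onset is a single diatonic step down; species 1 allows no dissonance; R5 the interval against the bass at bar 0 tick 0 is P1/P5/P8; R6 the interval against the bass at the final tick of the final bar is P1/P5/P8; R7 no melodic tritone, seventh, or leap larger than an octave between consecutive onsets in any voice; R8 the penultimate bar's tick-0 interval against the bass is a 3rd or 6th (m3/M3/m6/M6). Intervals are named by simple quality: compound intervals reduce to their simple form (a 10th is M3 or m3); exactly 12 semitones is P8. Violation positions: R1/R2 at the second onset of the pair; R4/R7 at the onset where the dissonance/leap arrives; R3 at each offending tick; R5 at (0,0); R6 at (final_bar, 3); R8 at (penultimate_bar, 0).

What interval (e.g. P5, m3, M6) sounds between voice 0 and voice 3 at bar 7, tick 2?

voice 0=D3 voice 3=F4 -> m3

m3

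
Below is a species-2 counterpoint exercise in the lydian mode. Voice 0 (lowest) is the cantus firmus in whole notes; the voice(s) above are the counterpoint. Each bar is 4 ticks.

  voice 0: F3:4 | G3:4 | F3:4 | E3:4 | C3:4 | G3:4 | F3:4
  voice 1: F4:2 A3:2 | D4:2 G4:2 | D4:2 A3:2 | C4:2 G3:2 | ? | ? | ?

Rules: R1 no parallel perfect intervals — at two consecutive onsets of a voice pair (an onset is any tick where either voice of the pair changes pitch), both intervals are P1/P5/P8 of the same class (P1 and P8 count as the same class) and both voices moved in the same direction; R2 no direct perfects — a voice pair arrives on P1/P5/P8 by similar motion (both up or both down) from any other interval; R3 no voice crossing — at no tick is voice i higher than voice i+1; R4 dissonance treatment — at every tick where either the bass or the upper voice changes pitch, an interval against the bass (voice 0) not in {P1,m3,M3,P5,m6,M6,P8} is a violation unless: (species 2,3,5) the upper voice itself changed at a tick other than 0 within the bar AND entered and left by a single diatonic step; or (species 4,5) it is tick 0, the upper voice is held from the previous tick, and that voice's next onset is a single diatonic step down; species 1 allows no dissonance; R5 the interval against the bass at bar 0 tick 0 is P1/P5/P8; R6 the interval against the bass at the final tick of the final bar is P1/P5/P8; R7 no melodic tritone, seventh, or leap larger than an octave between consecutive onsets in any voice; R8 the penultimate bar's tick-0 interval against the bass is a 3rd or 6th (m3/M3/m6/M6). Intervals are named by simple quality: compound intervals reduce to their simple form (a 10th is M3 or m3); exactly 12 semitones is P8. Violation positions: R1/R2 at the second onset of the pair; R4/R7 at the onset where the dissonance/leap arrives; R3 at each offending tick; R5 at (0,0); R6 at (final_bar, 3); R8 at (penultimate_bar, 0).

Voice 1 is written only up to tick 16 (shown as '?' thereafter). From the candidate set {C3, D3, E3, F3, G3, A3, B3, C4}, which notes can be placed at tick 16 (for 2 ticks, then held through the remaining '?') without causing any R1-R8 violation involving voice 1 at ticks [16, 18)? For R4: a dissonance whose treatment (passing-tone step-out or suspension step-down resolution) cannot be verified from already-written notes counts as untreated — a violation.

{A3, C4, E3, G3}

C3: violates R2
D3: violates R4
E3: legal
F3: violates R4
G3: legal
A3: legal
B3: violates R4
C4: legal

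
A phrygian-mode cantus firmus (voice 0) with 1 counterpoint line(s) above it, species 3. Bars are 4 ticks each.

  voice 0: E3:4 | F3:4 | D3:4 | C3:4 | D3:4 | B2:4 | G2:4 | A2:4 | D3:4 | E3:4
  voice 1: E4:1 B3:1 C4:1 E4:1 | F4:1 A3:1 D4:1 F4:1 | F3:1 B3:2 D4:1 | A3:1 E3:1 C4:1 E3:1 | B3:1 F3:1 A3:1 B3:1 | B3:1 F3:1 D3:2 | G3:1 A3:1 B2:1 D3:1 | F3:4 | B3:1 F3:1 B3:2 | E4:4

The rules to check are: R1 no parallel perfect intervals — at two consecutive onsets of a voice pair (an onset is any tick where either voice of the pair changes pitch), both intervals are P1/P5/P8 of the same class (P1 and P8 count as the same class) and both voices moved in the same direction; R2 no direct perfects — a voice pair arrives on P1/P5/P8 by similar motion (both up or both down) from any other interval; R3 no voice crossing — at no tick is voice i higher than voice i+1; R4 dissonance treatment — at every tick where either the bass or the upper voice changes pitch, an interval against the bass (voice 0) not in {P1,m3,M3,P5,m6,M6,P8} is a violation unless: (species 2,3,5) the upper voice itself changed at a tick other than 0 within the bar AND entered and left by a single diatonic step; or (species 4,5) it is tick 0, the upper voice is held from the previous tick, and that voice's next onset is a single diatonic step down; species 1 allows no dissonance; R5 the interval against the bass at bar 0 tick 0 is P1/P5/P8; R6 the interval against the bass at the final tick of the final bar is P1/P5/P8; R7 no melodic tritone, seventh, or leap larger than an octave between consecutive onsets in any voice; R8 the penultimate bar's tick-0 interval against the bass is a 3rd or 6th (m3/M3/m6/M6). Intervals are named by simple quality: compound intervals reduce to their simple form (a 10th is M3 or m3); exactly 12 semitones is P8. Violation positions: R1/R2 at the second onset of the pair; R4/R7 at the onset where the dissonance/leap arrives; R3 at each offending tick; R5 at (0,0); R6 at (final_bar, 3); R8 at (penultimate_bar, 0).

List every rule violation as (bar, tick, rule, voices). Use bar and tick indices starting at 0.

bar 0: v0=E3 v1=E4 downbeat P8
bar 1: v0=F3 v1=F4 downbeat P8
bar 2: v0=D3 v1=F3 downbeat m3
bar 3: v0=C3 v1=A3 downbeat M6
bar 4: v0=D3 v1=B3 downbeat M6
bar 5: v0=B2 v1=B3 downbeat P8
bar 6: v0=G2 v1=G3 downbeat P8
bar 7: v0=A2 v1=F3 downbeat m6
bar 8: v0=D3 v1=B3 downbeat M6
bar 9: v0=E3 v1=E4 downbeat P8
  -> R1 @ bar 1 tick 0 v(0, 1): E3/E4 P8 -> F3/F4 P8 similar
  -> R7 @ bar 2 tick 1 v(1,): F3->B3 leap 6st
  -> R7 @ bar 4 tick 1 v(1,): B3->F3 leap 6st
  -> R4 @ bar 5 tick 1 v(0, 1): B2/F3 TT untreated
  -> R7 @ bar 5 tick 1 v(1,): B3->F3 leap 6st
  -> R4 @ bar 6 tick 1 v(0, 1): G2/A3 M2 untreated
  -> R7 @ bar 6 tick 2 v(1,): A3->B2 leap 10st
  -> R7 @ bar 8 tick 0 v(1,): F3->B3 leap 6st
  -> R7 @ bar 8 tick 1 v(1,): B3->F3 leap 6st
  -> R7 @ bar 8 tick 2 v(1,): F3->B3 leap 6st
  -> R2 @ bar 9 tick 0 v(0, 1): D3/B3 M6 -> E3/E4 P8 similar

(1, 0, R1, (0, 1))
(2, 1, R7, (1,))
(4, 1, R7, (1,))
(5, 1, R4, (0, 1))
(5, 1, R7, (1,))
(6, 1, R4, (0, 1))
(6, 2, R7, (1,))
(8, 0, R7, (1,))
(8, 1, R7, (1,))
(8, 2, R7, (1,))
(9, 0, R2, (0, 1))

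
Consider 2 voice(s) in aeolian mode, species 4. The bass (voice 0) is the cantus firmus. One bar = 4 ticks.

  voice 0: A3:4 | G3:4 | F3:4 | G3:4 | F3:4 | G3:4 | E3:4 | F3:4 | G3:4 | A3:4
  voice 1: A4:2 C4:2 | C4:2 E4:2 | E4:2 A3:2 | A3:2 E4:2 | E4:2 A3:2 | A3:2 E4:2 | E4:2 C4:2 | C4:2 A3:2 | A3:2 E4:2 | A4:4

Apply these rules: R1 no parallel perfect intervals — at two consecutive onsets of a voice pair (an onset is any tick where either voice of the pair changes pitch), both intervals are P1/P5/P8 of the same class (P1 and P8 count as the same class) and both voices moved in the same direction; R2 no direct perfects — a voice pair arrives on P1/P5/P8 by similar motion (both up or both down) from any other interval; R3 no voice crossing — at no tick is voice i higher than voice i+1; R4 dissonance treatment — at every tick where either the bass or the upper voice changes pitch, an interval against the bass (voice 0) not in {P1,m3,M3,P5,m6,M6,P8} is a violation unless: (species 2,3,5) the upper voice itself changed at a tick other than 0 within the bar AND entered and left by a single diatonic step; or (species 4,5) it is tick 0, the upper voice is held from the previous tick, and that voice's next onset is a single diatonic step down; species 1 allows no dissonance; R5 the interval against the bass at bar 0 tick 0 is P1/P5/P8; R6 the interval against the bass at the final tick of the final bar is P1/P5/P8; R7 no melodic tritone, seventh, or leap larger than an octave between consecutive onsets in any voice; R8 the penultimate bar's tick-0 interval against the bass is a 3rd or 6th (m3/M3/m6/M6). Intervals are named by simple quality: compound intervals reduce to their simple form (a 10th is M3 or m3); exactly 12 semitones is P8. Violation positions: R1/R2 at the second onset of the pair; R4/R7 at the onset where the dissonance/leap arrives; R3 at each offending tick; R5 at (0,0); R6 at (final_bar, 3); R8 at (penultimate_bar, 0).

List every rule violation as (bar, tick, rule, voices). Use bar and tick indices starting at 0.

bar 0: v0=A3 v1=A4 downbeat P8
bar 1: v0=G3 v1=C4 downbeat P4
bar 2: v0=F3 v1=E4 downbeat M7
bar 3: v0=G3 v1=A3 downbeat M2
bar 4: v0=F3 v1=E4 downbeat M7
bar 5: v0=G3 v1=A3 downbeat M2
bar 6: v0=E3 v1=E4 downbeat P8
bar 7: v0=F3 v1=C4 downbeat P5
bar 8: v0=G3 v1=A3 downbeat M2
bar 9: v0=A3 v1=A4 downbeat P8
  -> R4 @ bar 1 tick 0 v(0, 1): G3/C4 P4 untreated
  -> R4 @ bar 2 tick 0 v(0, 1): F3/E4 M7 untreated
  -> R4 @ bar 3 tick 0 v(0, 1): G3/A3 M2 untreated
  -> R4 @ bar 4 tick 0 v(0, 1): F3/E4 M7 untreated
  -> R4 @ bar 5 tick 0 v(0, 1): G3/A3 M2 untreated
  -> R4 @ bar 8 tick 0 v(0, 1): G3/A3 M2 untreated
  -> R8 @ bar 8 tick 0 v(0, 1): penult M2 not 3rd/6th
  -> R2 @ bar 9 tick 0 v(0, 1): G3/E4 M6 -> A3/A4 P8 similar

(1, 0, R4, (0, 1))
(2, 0, R4, (0, 1))
(3, 0, R4, (0, 1))
(4, 0, R4, (0, 1))
(5, 0, R4, (0, 1))
(8, 0, R4, (0, 1))
(8, 0, R8, (0, 1))
(9, 0, R2, (0, 1))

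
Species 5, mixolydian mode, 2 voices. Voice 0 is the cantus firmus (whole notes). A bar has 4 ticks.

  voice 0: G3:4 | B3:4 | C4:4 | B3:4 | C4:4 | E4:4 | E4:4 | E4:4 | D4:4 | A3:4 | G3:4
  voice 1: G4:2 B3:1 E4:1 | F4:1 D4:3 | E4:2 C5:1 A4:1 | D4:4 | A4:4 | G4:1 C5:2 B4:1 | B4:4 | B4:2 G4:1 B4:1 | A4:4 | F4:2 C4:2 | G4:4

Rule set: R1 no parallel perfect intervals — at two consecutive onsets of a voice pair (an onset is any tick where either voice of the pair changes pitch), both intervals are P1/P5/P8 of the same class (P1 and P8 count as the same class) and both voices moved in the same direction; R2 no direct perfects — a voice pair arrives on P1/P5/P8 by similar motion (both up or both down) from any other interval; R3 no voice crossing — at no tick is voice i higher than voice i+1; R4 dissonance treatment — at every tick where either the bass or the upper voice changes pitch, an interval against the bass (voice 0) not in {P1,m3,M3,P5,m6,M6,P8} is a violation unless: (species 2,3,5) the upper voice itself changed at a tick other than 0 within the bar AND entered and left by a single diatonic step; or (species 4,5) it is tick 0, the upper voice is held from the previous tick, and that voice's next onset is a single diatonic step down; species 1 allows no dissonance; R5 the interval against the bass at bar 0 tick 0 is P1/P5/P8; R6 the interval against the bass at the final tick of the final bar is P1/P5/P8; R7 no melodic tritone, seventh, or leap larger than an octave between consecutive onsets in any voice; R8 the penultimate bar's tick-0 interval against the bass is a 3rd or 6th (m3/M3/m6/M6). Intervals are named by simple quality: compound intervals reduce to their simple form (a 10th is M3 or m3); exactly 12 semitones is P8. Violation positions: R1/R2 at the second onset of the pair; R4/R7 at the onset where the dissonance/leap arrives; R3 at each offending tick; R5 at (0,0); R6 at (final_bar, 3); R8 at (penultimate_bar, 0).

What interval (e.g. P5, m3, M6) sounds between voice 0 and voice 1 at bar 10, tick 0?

voice 0=G3 voice 1=G4 -> P8

P8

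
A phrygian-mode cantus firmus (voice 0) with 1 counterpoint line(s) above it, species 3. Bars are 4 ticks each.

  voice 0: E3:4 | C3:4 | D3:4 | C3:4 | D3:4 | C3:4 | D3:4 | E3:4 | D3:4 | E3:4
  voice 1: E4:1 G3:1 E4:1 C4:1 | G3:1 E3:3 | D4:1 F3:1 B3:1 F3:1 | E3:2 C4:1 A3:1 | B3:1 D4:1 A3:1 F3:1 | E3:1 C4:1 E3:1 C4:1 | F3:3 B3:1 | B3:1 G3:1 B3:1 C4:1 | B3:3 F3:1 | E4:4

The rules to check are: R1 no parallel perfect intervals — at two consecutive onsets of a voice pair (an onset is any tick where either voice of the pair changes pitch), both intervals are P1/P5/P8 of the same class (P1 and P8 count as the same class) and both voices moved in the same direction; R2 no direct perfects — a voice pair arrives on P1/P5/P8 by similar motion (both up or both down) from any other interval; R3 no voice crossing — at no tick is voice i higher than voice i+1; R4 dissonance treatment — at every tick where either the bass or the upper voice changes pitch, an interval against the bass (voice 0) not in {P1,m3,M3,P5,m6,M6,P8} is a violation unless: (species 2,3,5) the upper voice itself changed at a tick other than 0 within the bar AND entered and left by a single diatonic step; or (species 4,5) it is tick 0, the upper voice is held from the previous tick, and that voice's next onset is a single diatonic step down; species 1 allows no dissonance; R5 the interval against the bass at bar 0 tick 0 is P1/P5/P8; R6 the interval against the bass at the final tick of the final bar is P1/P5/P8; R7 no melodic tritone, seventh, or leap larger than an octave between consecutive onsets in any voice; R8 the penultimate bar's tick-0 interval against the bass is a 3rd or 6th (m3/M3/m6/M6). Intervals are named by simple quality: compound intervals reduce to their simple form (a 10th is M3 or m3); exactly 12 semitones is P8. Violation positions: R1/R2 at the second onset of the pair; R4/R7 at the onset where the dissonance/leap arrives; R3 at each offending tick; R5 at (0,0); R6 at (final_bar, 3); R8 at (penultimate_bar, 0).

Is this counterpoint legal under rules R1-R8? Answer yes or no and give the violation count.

bar 0: v0=E3 v1=E4 (P8)
bar 1: v0=C3 v1=G3 (P5)
bar 2: v0=D3 v1=D4 (P8)
bar 3: v0=C3 v1=E3 (M3)
bar 4: v0=D3 v1=B3 (M6)
bar 5: v0=C3 v1=E3 (M3)
bar 6: v0=D3 v1=F3 (m3)
bar 7: v0=E3 v1=B3 (P5)
bar 8: v0=D3 v1=B3 (M6)
bar 9: v0=E3 v1=E4 (P8)
  R2 @ bar1.0: E3/C4 m6 -> C3/G3 P5 similar
  R2 @ bar2.0: C3/E3 M3 -> D3/D4 P8 similar
  R7 @ bar2.0: E3->D4 leap 10st
  R7 @ bar2.2: F3->B3 leap 6st
  R7 @ bar2.3: B3->F3 leap 6st
  R7 @ bar6.3: F3->B3 leap 6st
  R7 @ bar8.3: B3->F3 leap 6st
  R2 @ bar9.0: D3/F3 m3 -> E3/E4 P8 similar
  R7 @ bar9.0: F3->E4 leap 11st

No (9 violations)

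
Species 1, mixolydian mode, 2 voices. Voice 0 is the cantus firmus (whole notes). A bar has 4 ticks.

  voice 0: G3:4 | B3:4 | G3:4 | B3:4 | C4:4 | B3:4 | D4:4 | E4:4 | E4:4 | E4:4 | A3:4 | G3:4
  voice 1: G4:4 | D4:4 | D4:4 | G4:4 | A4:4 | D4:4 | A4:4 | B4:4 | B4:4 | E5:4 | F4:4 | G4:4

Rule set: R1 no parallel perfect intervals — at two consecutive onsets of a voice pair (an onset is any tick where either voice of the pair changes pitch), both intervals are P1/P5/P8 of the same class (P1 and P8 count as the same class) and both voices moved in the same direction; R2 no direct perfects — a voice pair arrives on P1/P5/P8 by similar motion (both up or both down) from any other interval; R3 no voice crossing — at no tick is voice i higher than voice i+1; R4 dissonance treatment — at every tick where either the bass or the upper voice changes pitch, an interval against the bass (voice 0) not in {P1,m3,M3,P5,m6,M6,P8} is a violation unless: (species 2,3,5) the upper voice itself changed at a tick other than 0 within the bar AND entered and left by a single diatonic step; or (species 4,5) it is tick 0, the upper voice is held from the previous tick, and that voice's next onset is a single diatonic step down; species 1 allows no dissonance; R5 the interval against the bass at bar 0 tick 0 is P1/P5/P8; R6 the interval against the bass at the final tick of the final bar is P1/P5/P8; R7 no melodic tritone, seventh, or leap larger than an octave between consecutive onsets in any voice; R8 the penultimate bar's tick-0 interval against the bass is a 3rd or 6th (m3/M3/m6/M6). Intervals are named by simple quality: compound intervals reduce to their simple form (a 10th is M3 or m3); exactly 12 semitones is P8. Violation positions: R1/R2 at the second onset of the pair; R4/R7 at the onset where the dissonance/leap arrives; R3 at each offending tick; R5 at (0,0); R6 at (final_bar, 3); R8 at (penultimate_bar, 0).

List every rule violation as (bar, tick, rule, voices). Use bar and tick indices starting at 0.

bar 0: v0=G3 v1=G4 downbeat P8
bar 1: v0=B3 v1=D4 downbeat m3
bar 2: v0=G3 v1=D4 downbeat P5
bar 3: v0=B3 v1=G4 downbeat m6
bar 4: v0=C4 v1=A4 downbeat M6
bar 5: v0=B3 v1=D4 downbeat m3
bar 6: v0=D4 v1=A4 downbeat P5
bar 7: v0=E4 v1=B4 downbeat P5
bar 8: v0=E4 v1=B4 downbeat P5
bar 9: v0=E4 v1=E5 downbeat P8
bar 10: v0=A3 v1=F4 downbeat m6
bar 11: v0=G3 v1=G4 downbeat P8
  -> R2 @ bar 6 tick 0 v(0, 1): B3/D4 m3 -> D4/A4 P5 similar
  -> R1 @ bar 7 tick 0 v(0, 1): D4/A4 P5 -> E4/B4 P5 similar
  -> R7 @ bar 10 tick 0 v(1,): E5->F4 leap 11st

(6, 0, R2, (0, 1))
(7, 0, R1, (0, 1))
(10, 0, R7, (1,))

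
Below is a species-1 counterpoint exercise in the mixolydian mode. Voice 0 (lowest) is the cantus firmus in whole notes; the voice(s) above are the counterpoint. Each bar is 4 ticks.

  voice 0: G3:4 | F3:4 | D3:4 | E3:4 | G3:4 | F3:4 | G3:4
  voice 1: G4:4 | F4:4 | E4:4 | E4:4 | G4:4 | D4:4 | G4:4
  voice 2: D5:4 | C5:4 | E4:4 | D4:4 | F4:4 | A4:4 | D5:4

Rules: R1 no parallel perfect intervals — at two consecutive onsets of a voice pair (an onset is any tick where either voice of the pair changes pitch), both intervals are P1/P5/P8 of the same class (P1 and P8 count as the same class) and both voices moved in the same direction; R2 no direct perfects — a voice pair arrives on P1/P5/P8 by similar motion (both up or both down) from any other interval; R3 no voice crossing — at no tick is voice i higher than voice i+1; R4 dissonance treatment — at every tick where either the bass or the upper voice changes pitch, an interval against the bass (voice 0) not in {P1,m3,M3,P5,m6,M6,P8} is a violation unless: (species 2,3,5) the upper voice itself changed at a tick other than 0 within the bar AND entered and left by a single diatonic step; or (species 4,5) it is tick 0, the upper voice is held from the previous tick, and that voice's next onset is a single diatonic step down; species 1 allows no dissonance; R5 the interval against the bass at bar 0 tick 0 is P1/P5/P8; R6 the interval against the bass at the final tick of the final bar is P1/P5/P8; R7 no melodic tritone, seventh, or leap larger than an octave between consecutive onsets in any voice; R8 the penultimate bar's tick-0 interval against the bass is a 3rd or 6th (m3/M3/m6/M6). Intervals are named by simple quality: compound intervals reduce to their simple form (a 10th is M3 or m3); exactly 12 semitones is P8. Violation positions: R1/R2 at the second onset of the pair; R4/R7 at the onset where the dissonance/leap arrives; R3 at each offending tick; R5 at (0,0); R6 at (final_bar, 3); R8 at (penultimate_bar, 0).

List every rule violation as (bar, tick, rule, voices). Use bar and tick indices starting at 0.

bar 0: v0=G3 v1=G4 v2=D5 downbeat P5
bar 1: v0=F3 v1=F4 v2=C5 downbeat P5
bar 2: v0=D3 v1=E4 v2=E4 downbeat M2
bar 3: v0=E3 v1=E4 v2=D4 downbeat m7
bar 4: v0=G3 v1=G4 v2=F4 downbeat m7
bar 5: v0=F3 v1=D4 v2=A4 downbeat M3
bar 6: v0=G3 v1=G4 v2=D5 downbeat P5
  -> R1 @ bar 1 tick 0 v(0, 1): G3/G4 P8 -> F3/F4 P8 similar
  -> R1 @ bar 1 tick 0 v(0, 2): G3/D5 P5 -> F3/C5 P5 similar
  -> R1 @ bar 1 tick 0 v(1, 2): G4/D5 P5 -> F4/C5 P5 similar
  -> R2 @ bar 2 tick 0 v(1, 2): F4/C5 P5 -> E4/E4 P1 similar
  -> R4 @ bar 2 tick 0 v(0, 1): D3/E4 M2 untreated
  -> R4 @ bar 2 tick 0 v(0, 2): D3/E4 M2 untreated
  -> R3 @ bar 3 tick 0 v(1, 2): E4 above D4
  -> R4 @ bar 3 tick 0 v(0, 2): E3/D4 m7 untreated
  -> R3 @ bar 3 tick 1 v(1, 2): E4 above D4
  -> R3 @ bar 3 tick 2 v(1, 2): E4 above D4
  -> R3 @ bar 3 tick 3 v(1, 2): E4 above D4
  -> R1 @ bar 4 tick 0 v(0, 1): E3/E4 P8 -> G3/G4 P8 similar
  -> R3 @ bar 4 tick 0 v(1, 2): G4 above F4
  -> R4 @ bar 4 tick 0 v(0, 2): G3/F4 m7 untreated
  -> R3 @ bar 4 tick 1 v(1, 2): G4 above F4
  -> R3 @ bar 4 tick 2 v(1, 2): G4 above F4
  -> R3 @ bar 4 tick 3 v(1, 2): G4 above F4
  -> R1 @ bar 6 tick 0 v(1, 2): D4/A4 P5 -> G4/D5 P5 similar
  -> R2 @ bar 6 tick 0 v(0, 1): F3/D4 M6 -> G3/G4 P8 similar
  -> R2 @ bar 6 tick 0 v(0, 2): F3/A4 M3 -> G3/D5 P5 similar

(1, 0, R1, (0, 1))
(1, 0, R1, (0, 2))
(1, 0, R1, (1, 2))
(2, 0, R2, (1, 2))
(2, 0, R4, (0, 1))
(2, 0, R4, (0, 2))
(3, 0, R3, (1, 2))
(3, 0, R4, (0, 2))
(3, 1, R3, (1, 2))
(3, 2, R3, (1, 2))
(3, 3, R3, (1, 2))
(4, 0, R1, (0, 1))
(4, 0, R3, (1, 2))
(4, 0, R4, (0, 2))
(4, 1, R3, (1, 2))
(4, 2, R3, (1, 2))
(4, 3, R3, (1, 2))
(6, 0, R1, (1, 2))
(6, 0, R2, (0, 1))
(6, 0, R2, (0, 2))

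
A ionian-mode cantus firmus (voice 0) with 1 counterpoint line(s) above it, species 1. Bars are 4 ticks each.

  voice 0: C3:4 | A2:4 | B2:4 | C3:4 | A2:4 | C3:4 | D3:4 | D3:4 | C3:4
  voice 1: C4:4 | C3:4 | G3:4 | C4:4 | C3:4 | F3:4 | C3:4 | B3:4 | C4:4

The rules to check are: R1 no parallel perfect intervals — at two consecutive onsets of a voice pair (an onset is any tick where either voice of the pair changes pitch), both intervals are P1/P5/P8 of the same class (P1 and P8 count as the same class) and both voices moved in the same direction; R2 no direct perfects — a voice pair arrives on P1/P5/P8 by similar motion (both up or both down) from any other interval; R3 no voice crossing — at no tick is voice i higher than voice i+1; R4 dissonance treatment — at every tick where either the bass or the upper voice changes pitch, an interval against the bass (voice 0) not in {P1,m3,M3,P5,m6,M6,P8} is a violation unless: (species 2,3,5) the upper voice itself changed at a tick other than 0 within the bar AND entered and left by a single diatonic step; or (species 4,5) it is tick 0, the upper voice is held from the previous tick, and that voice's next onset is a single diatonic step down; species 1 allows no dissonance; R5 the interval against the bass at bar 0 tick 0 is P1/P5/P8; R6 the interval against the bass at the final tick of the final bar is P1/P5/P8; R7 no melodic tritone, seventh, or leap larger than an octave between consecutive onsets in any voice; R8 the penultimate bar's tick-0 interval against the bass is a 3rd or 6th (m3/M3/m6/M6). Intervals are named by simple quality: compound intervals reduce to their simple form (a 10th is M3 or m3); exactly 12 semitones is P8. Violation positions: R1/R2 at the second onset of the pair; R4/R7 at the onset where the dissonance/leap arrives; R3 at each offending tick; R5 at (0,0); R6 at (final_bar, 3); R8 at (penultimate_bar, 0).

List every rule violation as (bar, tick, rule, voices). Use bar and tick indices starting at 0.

(3, 0, R2, (0, 1))
(5, 0, R4, (0, 1))
(6, 0, R3, (0, 1))
(6, 0, R4, (0, 1))
(6, 1, R3, (0, 1))
(6, 2, R3, (0, 1))
(6, 3, R3, (0, 1))
(7, 0, R7, (1,))

bar 0: v0=C3 v1=C4 downbeat P8
bar 1: v0=A2 v1=C3 downbeat m3
bar 2: v0=B2 v1=G3 downbeat m6
bar 3: v0=C3 v1=C4 downbeat P8
bar 4: v0=A2 v1=C3 downbeat m3
bar 5: v0=C3 v1=F3 downbeat P4
bar 6: v0=D3 v1=C3 downbeat M2
bar 7: v0=D3 v1=B3 downbeat M6
bar 8: v0=C3 v1=C4 downbeat P8
  -> R2 @ bar 3 tick 0 v(0, 1): B2/G3 m6 -> C3/C4 P8 similar
  -> R4 @ bar 5 tick 0 v(0, 1): C3/F3 P4 untreated
  -> R3 @ bar 6 tick 0 v(0, 1): D3 above C3
  -> R4 @ bar 6 tick 0 v(0, 1): D3/C3 M2 untreated
  -> R3 @ bar 6 tick 1 v(0, 1): D3 above C3
  -> R3 @ bar 6 tick 2 v(0, 1): D3 above C3
  -> R3 @ bar 6 tick 3 v(0, 1): D3 above C3
  -> R7 @ bar 7 tick 0 v(1,): C3->B3 leap 11st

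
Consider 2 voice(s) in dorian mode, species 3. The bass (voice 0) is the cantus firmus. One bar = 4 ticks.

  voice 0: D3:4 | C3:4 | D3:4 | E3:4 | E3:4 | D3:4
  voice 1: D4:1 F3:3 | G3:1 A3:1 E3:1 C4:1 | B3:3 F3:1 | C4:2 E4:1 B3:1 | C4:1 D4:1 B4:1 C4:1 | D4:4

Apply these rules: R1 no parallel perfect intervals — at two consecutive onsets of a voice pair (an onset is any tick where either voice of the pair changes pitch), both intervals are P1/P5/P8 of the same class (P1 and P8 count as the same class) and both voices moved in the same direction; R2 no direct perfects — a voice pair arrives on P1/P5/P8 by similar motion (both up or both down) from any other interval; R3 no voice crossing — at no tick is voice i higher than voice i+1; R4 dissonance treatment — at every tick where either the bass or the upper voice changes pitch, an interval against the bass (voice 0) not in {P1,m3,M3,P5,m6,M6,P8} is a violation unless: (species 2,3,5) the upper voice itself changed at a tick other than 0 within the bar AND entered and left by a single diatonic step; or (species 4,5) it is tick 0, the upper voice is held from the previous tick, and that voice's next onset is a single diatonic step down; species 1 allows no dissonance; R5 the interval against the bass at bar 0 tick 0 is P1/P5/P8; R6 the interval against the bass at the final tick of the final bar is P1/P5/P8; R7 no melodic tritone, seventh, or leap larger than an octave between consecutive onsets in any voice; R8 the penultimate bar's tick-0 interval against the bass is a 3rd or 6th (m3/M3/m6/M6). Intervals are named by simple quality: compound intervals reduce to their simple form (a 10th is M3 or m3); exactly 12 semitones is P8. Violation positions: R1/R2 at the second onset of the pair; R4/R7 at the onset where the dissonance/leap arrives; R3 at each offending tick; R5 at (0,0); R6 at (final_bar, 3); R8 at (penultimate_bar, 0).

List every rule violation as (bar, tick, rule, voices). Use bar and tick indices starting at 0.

bar 0: v0=D3 v1=D4 downbeat P8
bar 1: v0=C3 v1=G3 downbeat P5
bar 2: v0=D3 v1=B3 downbeat M6
bar 3: v0=E3 v1=C4 downbeat m6
bar 4: v0=E3 v1=C4 downbeat m6
bar 5: v0=D3 v1=D4 downbeat P8
  -> R7 @ bar 2 tick 3 v(1,): B3->F3 leap 6st
  -> R4 @ bar 4 tick 1 v(0, 1): E3/D4 m7 untreated
  -> R7 @ bar 4 tick 3 v(1,): B4->C4 leap 11st

(2, 3, R7, (1,))
(4, 1, R4, (0, 1))
(4, 3, R7, (1,))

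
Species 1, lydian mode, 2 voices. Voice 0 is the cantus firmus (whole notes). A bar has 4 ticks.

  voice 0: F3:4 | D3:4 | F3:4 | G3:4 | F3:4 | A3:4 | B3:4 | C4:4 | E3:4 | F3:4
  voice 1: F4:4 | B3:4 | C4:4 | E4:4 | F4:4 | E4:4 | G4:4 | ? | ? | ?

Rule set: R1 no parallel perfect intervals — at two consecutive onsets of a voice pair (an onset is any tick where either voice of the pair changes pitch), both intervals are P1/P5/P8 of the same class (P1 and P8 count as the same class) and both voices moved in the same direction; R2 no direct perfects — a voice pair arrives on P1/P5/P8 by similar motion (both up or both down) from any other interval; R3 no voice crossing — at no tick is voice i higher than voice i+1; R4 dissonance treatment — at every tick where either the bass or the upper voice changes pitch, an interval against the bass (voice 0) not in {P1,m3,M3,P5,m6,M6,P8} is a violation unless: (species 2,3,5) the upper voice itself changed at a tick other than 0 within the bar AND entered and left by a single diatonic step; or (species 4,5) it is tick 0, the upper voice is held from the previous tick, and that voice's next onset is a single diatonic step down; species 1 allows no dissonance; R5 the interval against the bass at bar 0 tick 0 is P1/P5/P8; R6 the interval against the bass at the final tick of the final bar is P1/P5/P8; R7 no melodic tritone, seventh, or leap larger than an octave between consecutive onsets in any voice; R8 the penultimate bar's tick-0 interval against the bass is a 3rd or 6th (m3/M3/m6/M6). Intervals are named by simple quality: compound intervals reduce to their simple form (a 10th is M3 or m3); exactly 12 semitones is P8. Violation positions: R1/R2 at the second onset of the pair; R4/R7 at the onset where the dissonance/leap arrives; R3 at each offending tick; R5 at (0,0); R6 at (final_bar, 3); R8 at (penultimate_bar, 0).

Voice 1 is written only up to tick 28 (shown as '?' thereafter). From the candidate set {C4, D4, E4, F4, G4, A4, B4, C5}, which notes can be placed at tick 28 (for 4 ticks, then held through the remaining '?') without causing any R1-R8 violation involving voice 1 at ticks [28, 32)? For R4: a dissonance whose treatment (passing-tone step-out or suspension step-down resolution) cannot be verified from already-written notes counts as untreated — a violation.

C4: legal
D4: violates R4
E4: legal
F4: violates R4
G4: legal
A4: legal
B4: violates R4
C5: violates R2

{A4, C4, E4, G4}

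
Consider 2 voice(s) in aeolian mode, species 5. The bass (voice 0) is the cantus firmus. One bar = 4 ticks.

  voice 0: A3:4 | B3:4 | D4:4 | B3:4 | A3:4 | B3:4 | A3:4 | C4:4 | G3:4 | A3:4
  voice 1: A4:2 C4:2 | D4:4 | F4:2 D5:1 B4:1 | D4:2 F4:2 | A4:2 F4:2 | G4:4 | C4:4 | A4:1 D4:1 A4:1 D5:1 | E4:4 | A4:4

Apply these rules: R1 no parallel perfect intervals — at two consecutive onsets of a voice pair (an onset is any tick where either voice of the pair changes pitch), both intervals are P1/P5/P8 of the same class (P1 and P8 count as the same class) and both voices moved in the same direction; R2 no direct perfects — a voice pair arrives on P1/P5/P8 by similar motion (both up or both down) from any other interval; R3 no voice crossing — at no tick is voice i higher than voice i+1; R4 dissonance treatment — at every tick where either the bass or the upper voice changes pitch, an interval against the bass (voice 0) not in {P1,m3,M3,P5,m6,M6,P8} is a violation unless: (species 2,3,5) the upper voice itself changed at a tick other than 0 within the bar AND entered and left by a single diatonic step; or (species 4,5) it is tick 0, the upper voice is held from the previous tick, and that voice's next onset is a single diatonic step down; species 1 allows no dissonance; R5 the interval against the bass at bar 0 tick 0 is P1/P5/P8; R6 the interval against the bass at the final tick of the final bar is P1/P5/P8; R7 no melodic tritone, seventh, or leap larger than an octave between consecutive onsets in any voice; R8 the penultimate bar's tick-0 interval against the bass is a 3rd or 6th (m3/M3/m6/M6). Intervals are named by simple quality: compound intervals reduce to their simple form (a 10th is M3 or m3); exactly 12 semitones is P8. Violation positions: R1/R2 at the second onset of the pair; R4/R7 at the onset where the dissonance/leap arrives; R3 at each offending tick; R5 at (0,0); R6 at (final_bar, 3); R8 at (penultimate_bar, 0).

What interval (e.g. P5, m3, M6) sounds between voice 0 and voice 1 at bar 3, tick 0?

voice 0=B3 voice 1=D4 -> m3

m3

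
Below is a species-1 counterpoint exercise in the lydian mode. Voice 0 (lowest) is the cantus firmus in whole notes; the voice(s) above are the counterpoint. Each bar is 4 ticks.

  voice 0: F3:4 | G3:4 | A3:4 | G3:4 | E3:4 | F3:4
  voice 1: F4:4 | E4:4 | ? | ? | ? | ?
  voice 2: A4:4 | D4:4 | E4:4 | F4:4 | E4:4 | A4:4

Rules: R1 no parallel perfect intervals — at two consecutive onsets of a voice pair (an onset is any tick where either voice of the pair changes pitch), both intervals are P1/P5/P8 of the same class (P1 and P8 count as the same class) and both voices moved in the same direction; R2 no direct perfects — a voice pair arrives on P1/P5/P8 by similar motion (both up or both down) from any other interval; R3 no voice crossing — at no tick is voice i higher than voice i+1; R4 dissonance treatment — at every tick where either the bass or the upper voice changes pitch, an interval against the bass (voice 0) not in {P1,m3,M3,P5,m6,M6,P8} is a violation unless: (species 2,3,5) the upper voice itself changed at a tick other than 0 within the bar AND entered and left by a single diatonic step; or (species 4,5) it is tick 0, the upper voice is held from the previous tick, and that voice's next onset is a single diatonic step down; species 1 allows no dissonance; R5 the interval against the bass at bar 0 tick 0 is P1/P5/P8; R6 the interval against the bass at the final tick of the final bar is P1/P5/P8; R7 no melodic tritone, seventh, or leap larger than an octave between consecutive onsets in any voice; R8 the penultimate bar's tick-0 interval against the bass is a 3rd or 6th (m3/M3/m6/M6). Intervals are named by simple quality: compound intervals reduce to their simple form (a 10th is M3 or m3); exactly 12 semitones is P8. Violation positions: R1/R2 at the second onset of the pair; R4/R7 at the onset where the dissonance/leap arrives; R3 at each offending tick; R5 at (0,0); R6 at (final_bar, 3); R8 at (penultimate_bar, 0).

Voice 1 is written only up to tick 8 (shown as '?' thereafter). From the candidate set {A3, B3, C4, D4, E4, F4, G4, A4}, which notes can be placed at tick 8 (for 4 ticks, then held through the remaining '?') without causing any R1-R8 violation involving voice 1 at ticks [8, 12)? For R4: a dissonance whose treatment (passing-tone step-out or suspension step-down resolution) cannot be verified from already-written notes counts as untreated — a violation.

{A3, C4, E4}

A3: legal
B3: violates R4
C4: legal
D4: violates R4
E4: legal
F4: violates R3
G4: violates R3,R4
A4: violates R2,R3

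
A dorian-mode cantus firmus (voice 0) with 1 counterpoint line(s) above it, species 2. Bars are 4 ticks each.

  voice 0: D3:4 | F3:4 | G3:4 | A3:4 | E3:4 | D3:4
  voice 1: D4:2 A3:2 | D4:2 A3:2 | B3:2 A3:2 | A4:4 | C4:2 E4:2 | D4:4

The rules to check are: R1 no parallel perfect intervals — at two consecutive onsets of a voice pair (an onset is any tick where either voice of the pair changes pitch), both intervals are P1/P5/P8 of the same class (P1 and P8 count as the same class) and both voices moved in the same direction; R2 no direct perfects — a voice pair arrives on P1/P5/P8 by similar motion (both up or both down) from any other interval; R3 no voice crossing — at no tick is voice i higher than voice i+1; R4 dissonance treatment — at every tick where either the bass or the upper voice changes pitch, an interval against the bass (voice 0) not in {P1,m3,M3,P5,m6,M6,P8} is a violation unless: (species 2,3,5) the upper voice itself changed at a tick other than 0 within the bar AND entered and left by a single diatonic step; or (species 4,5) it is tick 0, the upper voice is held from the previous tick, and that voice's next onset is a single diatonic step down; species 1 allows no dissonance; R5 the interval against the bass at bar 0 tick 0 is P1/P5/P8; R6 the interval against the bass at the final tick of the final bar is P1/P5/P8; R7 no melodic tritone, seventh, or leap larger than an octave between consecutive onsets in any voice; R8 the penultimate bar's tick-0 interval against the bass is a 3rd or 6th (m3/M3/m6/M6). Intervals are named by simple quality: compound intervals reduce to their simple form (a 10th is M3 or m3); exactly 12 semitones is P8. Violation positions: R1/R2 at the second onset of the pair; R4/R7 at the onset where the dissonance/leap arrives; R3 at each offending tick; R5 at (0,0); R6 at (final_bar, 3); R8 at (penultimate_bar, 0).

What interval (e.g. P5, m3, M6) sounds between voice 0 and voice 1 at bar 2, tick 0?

M3

voice 0=G3 voice 1=B3 -> M3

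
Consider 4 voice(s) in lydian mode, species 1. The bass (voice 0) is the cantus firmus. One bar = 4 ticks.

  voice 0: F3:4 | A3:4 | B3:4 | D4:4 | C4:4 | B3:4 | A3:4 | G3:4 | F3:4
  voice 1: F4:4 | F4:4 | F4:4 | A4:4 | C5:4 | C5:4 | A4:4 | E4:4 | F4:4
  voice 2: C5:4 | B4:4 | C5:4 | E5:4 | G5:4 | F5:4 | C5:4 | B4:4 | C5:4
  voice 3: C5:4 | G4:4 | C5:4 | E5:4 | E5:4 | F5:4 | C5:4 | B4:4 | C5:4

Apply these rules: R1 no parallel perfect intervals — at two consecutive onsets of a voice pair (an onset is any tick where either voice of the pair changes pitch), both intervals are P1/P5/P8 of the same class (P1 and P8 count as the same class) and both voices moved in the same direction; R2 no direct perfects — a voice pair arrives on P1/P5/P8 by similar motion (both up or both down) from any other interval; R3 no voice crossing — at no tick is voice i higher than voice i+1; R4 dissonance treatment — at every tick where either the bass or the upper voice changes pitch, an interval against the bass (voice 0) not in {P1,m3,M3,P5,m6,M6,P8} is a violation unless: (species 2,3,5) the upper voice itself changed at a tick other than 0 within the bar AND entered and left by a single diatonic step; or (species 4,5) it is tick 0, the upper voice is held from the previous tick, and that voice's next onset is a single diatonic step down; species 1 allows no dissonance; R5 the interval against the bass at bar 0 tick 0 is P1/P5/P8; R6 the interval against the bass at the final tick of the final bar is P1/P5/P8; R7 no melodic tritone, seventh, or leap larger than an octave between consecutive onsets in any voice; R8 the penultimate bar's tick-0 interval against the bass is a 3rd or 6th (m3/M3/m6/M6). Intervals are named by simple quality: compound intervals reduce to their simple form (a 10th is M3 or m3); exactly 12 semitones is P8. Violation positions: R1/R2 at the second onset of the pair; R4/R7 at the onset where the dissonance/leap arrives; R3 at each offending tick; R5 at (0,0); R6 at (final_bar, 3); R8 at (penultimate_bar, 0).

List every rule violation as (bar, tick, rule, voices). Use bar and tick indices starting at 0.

bar 0: v0=F3 v1=F4 v2=C5 v3=C5 downbeat P5
bar 1: v0=A3 v1=F4 v2=B4 v3=G4 downbeat m7
bar 2: v0=B3 v1=F4 v2=C5 v3=C5 downbeat m2
bar 3: v0=D4 v1=A4 v2=E5 v3=E5 downbeat M2
bar 4: v0=C4 v1=C5 v2=G5 v3=E5 downbeat M3
bar 5: v0=B3 v1=C5 v2=F5 v3=F5 downbeat TT
bar 6: v0=A3 v1=A4 v2=C5 v3=C5 downbeat m3
bar 7: v0=G3 v1=E4 v2=B4 v3=B4 downbeat M3
bar 8: v0=F3 v1=F4 v2=C5 v3=C5 downbeat P5
  -> R3 @ bar 1 tick 0 v(2, 3): B4 above G4
  -> R4 @ bar 1 tick 0 v(0, 2): A3/B4 M2 untreated
  -> R4 @ bar 1 tick 0 v(0, 3): A3/G4 m7 untreated
  -> R3 @ bar 1 tick 1 v(2, 3): B4 above G4
  -> R3 @ bar 1 tick 2 v(2, 3): B4 above G4
  -> R3 @ bar 1 tick 3 v(2, 3): B4 above G4
  -> R2 @ bar 2 tick 0 v(2, 3): B4/G4 M3 -> C5/C5 P1 similar
  -> R4 @ bar 2 tick 0 v(0, 1): B3/F4 TT untreated
  -> R4 @ bar 2 tick 0 v(0, 2): B3/C5 m2 untreated
  -> R4 @ bar 2 tick 0 v(0, 3): B3/C5 m2 untreated
  -> R1 @ bar 3 tick 0 v(1, 2): F4/C5 P5 -> A4/E5 P5 similar
  -> R1 @ bar 3 tick 0 v(1, 3): F4/C5 P5 -> A4/E5 P5 similar
  -> R1 @ bar 3 tick 0 v(2, 3): C5/C5 P1 -> E5/E5 P1 similar
  -> R2 @ bar 3 tick 0 v(0, 1): B3/F4 TT -> D4/A4 P5 similar
  -> R4 @ bar 3 tick 0 v(0, 2): D4/E5 M2 untreated
  -> R4 @ bar 3 tick 0 v(0, 3): D4/E5 M2 untreated
  -> R1 @ bar 4 tick 0 v(1, 2): A4/E5 P5 -> C5/G5 P5 similar
  -> R3 @ bar 4 tick 0 v(2, 3): G5 above E5
  -> R3 @ bar 4 tick 1 v(2, 3): G5 above E5
  -> R3 @ bar 4 tick 2 v(2, 3): G5 above E5
  -> R3 @ bar 4 tick 3 v(2, 3): G5 above E5
  -> R4 @ bar 5 tick 0 v(0, 1): B3/C5 m2 untreated
  -> R4 @ bar 5 tick 0 v(0, 2): B3/F5 TT untreated
  -> R4 @ bar 5 tick 0 v(0, 3): B3/F5 TT untreated
  -> R1 @ bar 6 tick 0 v(2, 3): F5/F5 P1 -> C5/C5 P1 similar
  -> R2 @ bar 6 tick 0 v(0, 1): B3/C5 m2 -> A3/A4 P8 similar
  -> R1 @ bar 7 tick 0 v(2, 3): C5/C5 P1 -> B4/B4 P1 similar
  -> R2 @ bar 7 tick 0 v(1, 2): A4/C5 m3 -> E4/B4 P5 similar
  -> R2 @ bar 7 tick 0 v(1, 3): A4/C5 m3 -> E4/B4 P5 similar
  -> R1 @ bar 8 tick 0 v(1, 2): E4/B4 P5 -> F4/C5 P5 similar
  -> R1 @ bar 8 tick 0 v(1, 3): E4/B4 P5 -> F4/C5 P5 similar
  -> R1 @ bar 8 tick 0 v(2, 3): B4/B4 P1 -> C5/C5 P1 similar

(1, 0, R3, (2, 3))
(1, 0, R4, (0, 2))
(1, 0, R4, (0, 3))
(1, 1, R3, (2, 3))
(1, 2, R3, (2, 3))
(1, 3, R3, (2, 3))
(2, 0, R2, (2, 3))
(2, 0, R4, (0, 1))
(2, 0, R4, (0, 2))
(2, 0, R4, (0, 3))
(3, 0, R1, (1, 2))
(3, 0, R1, (1, 3))
(3, 0, R1, (2, 3))
(3, 0, R2, (0, 1))
(3, 0, R4, (0, 2))
(3, 0, R4, (0, 3))
(4, 0, R1, (1, 2))
(4, 0, R3, (2, 3))
(4, 1, R3, (2, 3))
(4, 2, R3, (2, 3))
(4, 3, R3, (2, 3))
(5, 0, R4, (0, 1))
(5, 0, R4, (0, 2))
(5, 0, R4, (0, 3))
(6, 0, R1, (2, 3))
(6, 0, R2, (0, 1))
(7, 0, R1, (2, 3))
(7, 0, R2, (1, 2))
(7, 0, R2, (1, 3))
(8, 0, R1, (1, 2))
(8, 0, R1, (1, 3))
(8, 0, R1, (2, 3))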